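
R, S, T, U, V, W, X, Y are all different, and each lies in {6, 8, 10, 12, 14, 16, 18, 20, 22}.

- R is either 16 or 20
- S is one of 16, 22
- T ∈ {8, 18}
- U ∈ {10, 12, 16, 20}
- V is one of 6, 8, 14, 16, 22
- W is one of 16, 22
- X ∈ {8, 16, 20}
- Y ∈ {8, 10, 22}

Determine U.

The 2 variables S and W are confined to {16, 22}, which locks those values in; drop them from R, U, V, X, Y.
R has just one choice, so R = 20. Remove 20 from U, X.
X must be 8 (only option left). So T, V, Y can't be 8.
Y has just one choice, so Y = 10. Remove 10 from U.
So U = 12.

12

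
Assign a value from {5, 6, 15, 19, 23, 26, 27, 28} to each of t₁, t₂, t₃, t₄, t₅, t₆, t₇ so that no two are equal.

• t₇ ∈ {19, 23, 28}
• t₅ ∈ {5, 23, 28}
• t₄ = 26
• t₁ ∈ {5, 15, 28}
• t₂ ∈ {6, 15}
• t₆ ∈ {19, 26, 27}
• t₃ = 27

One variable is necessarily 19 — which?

t₃ must be 27 (only option left). Strike 27 from t₆.
That leaves t₄ = 26. Strike 26 from t₆.
So 19 goes to t₆.

t₆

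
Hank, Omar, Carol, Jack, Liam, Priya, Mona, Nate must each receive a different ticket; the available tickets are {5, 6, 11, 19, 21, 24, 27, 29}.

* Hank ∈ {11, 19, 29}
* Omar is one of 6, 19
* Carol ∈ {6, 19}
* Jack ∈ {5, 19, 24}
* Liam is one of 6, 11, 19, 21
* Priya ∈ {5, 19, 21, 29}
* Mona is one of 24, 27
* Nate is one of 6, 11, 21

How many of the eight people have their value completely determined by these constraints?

The 8 variables draw from only 8 values {5, 6, 11, 19, 21, 24, 27, 29}, so each is used; only Mona can be 27, hence Mona = 27.
The 7 still-open variables together cover exactly {5, 6, 11, 19, 21, 24, 29} — 7 values for 7 variables — and 24 appears only in Jack's list, so Jack = 24.
Among the 6 still-open variables, 5 fits only Priya (and all 6 values in {5, 6, 11, 19, 21, 29} must be used), so Priya = 5.
The 5 still-open variables draw from only 5 values {6, 11, 19, 21, 29}, so each is used; only Hank can be 29, hence Hank = 29.
Omar and Carol between them cover only {6, 19} — a naked pair. Remove those values from Liam, Nate.
Determined: Hank=29, Jack=24, Priya=5, Mona=27. The other people each still have more than one consistent value. That makes 4.

4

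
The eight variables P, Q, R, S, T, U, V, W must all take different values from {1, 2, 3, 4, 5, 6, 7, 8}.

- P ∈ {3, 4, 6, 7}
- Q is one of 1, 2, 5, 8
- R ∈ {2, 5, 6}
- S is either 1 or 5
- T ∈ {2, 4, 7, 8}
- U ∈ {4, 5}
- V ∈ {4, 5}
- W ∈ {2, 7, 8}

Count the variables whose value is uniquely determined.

3

The 8 variables together cover exactly {1, 2, 3, 4, 5, 6, 7, 8} — 8 values for 8 variables — and 3 appears only in P's list, so P = 3.
The 7 still-open variables draw from only 7 values {1, 2, 4, 5, 6, 7, 8}, so each is used; only R can be 6, hence R = 6.
U and V share exactly the 2 values {4, 5}; by pigeonhole those values go to them, so strike 4, 5 from Q, S, T.
S has just one choice, so S = 1. So Q can't be 1.
Determined: P=3, R=6, S=1. The other variables each still have more than one consistent value. That makes 3.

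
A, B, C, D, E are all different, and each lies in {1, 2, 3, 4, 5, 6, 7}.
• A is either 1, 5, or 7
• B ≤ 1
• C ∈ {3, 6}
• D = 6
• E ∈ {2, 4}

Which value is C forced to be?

3

B has just one choice, so B = 1. Strike 1 from A.
That leaves D = 6. Strike 6 from C.
So C = 3.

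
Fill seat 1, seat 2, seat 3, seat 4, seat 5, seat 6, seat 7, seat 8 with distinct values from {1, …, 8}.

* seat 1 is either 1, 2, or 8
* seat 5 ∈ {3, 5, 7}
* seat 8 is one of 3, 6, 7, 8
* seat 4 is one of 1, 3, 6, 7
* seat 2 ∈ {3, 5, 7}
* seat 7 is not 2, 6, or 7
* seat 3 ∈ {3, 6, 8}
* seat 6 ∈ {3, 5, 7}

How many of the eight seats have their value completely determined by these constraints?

3

Among the 8 variables, 2 fits only seat 1 (and all 8 values in {1, 2, 3, 4, 5, 6, 7, 8} must be used), so seat 1 = 2.
The 7 still-open variables draw from only 7 values {1, 3, 4, 5, 6, 7, 8}, so each is used; only seat 7 can be 4, hence seat 7 = 4.
The 6 still-open variables together cover exactly {1, 3, 5, 6, 7, 8} — 6 values for 6 variables — and 1 appears only in seat 4's list, so seat 4 = 1.
The 3 variables seat 2, seat 5, seat 6 are confined to {3, 5, 7}, which locks those values in; drop them from seat 3, seat 8.
Determined: seat 1=2, seat 4=1, seat 7=4. The other seats each still have more than one consistent value. That makes 3.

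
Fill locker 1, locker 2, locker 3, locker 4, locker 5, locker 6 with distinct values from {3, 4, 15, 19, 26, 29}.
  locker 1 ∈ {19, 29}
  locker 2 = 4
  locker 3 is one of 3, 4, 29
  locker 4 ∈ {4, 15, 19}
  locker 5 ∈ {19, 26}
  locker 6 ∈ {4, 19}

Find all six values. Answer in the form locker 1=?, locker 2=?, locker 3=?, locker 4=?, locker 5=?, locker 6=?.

locker 2's domain is down to {4}, so locker 2 = 4. So locker 3, locker 4, locker 6 can't be 4.
locker 6 must be 19 (only option left). Strike 19 from locker 1, locker 4, locker 5.
locker 1's domain is down to {29}, so locker 1 = 29. Remove 29 from locker 3.
locker 3's domain is down to {3}, so locker 3 = 3.
locker 4's domain is down to {15}, so locker 4 = 15.
That leaves locker 5 = 26.

locker 1=29, locker 2=4, locker 3=3, locker 4=15, locker 5=26, locker 6=19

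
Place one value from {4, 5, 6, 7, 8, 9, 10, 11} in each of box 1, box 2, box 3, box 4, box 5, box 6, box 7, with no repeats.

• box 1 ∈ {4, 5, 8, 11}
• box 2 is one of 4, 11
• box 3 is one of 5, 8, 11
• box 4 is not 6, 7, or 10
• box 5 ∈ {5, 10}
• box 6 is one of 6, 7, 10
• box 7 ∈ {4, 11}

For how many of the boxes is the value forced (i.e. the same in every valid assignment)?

The 2 variables box 2 and box 7 are confined to {4, 11}, which locks those values in; drop them from box 1, box 3, box 4.
box 1 and box 3 share exactly the 2 values {5, 8}; by pigeonhole those values go to them, so strike 5, 8 from box 4, box 5.
box 4 must be 9 (only option left).
That leaves box 5 = 10. Remove 10 from box 6.
Determined: box 4=9, box 5=10. The other boxes each still have more than one consistent value. That makes 2.

2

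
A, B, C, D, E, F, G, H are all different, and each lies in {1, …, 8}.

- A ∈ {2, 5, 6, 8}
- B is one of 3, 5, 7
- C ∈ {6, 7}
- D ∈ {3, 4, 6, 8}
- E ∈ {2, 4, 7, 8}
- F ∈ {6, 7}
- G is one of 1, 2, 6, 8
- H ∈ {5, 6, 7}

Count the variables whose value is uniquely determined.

3

The 8 variables together cover exactly {1, 2, 3, 4, 5, 6, 7, 8} — 8 values for 8 variables — and 1 appears only in G's list, so G = 1.
C and F share exactly the 2 values {6, 7}; by pigeonhole those values go to them, so strike 6, 7 from A, B, D, E, H.
That leaves H = 5. So A, B can't be 5.
B must be 3 (only option left). Remove 3 from D.
Determined: B=3, G=1, H=5. The other variables each still have more than one consistent value. That makes 3.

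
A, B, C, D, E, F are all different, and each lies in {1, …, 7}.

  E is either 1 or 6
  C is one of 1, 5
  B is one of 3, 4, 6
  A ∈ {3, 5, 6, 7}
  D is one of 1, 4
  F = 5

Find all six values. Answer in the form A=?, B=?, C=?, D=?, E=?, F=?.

F has just one choice, so F = 5. Eliminate 5 elsewhere: A, C.
That leaves C = 1. Eliminate 1 elsewhere: D, E.
D's domain is down to {4}, so D = 4. Eliminate 4 elsewhere: B.
That leaves E = 6. Eliminate 6 elsewhere: A, B.
That leaves B = 3. Strike 3 from A.
A has just one choice, so A = 7.

A=7, B=3, C=1, D=4, E=6, F=5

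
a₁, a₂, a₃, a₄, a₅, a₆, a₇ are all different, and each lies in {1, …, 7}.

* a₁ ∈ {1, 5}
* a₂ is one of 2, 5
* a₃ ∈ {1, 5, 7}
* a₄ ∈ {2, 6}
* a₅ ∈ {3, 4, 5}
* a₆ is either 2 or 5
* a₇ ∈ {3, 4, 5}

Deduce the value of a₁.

The 7 variables together cover exactly {1, 2, 3, 4, 5, 6, 7} — 7 values for 7 variables — and 6 appears only in a₄'s list, so a₄ = 6.
The 6 still-open variables together cover exactly {1, 2, 3, 4, 5, 7} — 6 values for 6 variables — and 7 appears only in a₃'s list, so a₃ = 7.
The 5 still-open variables together cover exactly {1, 2, 3, 4, 5} — 5 values for 5 variables — and 1 appears only in a₁'s list, so a₁ = 1.

1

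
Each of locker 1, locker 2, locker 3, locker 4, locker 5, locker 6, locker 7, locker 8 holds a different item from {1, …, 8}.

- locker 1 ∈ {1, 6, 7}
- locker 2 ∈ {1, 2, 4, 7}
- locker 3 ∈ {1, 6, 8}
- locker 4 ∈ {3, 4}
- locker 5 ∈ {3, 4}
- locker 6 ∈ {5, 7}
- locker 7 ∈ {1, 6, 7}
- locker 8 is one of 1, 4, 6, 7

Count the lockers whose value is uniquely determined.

The 8 variables draw from only 8 values {1, 2, 3, 4, 5, 6, 7, 8}, so each is used; only locker 2 can be 2, hence locker 2 = 2.
Among the 7 still-open variables, 5 fits only locker 6 (and all 7 values in {1, 3, 4, 5, 6, 7, 8} must be used), so locker 6 = 5.
The 6 still-open variables draw from only 6 values {1, 3, 4, 6, 7, 8}, so each is used; only locker 3 can be 8, hence locker 3 = 8.
The 2 variables locker 4 and locker 5 are confined to {3, 4}, which locks those values in; drop them from locker 8.
Determined: locker 2=2, locker 3=8, locker 6=5. The other lockers each still have more than one consistent value. That makes 3.

3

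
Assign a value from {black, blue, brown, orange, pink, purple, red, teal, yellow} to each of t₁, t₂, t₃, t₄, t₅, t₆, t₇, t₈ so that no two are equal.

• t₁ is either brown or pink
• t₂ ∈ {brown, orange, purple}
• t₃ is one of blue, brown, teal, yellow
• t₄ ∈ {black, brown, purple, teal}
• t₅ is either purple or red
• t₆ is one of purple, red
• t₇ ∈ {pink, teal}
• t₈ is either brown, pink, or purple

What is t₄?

t₅ and t₆ between them cover only {purple, red} — a naked pair. Remove those values from t₂, t₄, t₈.
The 2 variables t₁ and t₈ are confined to {brown, pink}, which locks those values in; drop them from t₂, t₃, t₄, t₇.
t₂ has just one choice, so t₂ = orange.
t₇ has just one choice, so t₇ = teal. Eliminate teal elsewhere: t₃, t₄.
So t₄ = black.

black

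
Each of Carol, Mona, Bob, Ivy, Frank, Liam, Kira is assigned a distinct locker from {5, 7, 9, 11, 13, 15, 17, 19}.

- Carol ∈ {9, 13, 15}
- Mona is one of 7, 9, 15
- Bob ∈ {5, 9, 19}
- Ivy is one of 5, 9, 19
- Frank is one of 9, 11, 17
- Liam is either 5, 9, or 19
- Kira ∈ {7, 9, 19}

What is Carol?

The 3 variables Bob, Ivy, Liam are confined to {5, 9, 19}, which locks those values in; drop them from Carol, Mona, Frank, Kira.
Kira has just one choice, so Kira = 7. Eliminate 7 elsewhere: Mona.
That leaves Mona = 15. Eliminate 15 elsewhere: Carol.
So Carol = 13.

13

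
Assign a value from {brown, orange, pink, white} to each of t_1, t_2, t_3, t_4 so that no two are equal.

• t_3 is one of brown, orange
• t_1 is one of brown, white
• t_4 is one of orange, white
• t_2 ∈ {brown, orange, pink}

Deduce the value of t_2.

pink

The 4 variables draw from only 4 values {brown, orange, pink, white}, so each is used; only t_2 can be pink, hence t_2 = pink.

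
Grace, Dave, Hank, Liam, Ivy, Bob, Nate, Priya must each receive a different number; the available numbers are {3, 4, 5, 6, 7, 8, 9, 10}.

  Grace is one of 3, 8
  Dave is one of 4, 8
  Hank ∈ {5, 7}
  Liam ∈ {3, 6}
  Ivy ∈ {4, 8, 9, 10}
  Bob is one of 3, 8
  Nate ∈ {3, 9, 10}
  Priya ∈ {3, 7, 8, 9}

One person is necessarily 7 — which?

Priya

The 8 variables draw from only 8 values {3, 4, 5, 6, 7, 8, 9, 10}, so each is used; only Hank can be 5, hence Hank = 5.
Among the 7 still-open variables, 6 fits only Liam (and all 7 values in {3, 4, 6, 7, 8, 9, 10} must be used), so Liam = 6.
The 6 still-open variables draw from only 6 values {3, 4, 7, 8, 9, 10}, so each is used; only Priya can be 7, hence Priya = 7.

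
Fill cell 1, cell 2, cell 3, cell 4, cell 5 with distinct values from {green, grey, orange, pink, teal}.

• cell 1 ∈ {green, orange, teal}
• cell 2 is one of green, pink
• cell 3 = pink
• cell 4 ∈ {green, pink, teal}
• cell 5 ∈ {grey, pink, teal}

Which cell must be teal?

cell 4

cell 3 has just one choice, so cell 3 = pink. Strike pink from cell 2, cell 4, cell 5.
cell 2 must be green (only option left). Eliminate green elsewhere: cell 1, cell 4.
So teal goes to cell 4.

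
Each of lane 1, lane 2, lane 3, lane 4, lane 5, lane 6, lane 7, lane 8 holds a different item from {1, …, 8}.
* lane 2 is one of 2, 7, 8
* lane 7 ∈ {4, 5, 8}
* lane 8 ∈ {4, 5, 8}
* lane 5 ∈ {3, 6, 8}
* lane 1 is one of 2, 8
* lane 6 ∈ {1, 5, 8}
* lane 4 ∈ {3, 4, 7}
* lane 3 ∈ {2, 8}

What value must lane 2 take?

The 8 variables draw from only 8 values {1, 2, 3, 4, 5, 6, 7, 8}, so each is used; only lane 6 can be 1, hence lane 6 = 1.
Among the 7 still-open variables, 6 fits only lane 5 (and all 7 values in {2, 3, 4, 5, 6, 7, 8} must be used), so lane 5 = 6.
The 6 still-open variables together cover exactly {2, 3, 4, 5, 7, 8} — 6 values for 6 variables — and 3 appears only in lane 4's list, so lane 4 = 3.
The 5 still-open variables together cover exactly {2, 4, 5, 7, 8} — 5 values for 5 variables — and 7 appears only in lane 2's list, so lane 2 = 7.

7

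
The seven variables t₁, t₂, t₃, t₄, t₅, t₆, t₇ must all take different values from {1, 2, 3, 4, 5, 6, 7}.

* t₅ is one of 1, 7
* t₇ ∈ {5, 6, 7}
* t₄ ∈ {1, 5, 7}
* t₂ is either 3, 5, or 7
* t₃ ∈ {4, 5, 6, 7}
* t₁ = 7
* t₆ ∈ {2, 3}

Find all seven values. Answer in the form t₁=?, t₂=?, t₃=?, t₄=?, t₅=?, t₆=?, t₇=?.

t₁ must be 7 (only option left). Strike 7 from t₂, t₃, t₄, t₅, t₇.
t₅ has just one choice, so t₅ = 1. Eliminate 1 elsewhere: t₄.
t₄'s domain is down to {5}, so t₄ = 5. Strike 5 from t₂, t₃, t₇.
t₇'s domain is down to {6}, so t₇ = 6. Strike 6 from t₃.
t₂'s domain is down to {3}, so t₂ = 3. Strike 3 from t₆.
t₃'s domain is down to {4}, so t₃ = 4.
t₆ must be 2 (only option left).

t₁=7, t₂=3, t₃=4, t₄=5, t₅=1, t₆=2, t₇=6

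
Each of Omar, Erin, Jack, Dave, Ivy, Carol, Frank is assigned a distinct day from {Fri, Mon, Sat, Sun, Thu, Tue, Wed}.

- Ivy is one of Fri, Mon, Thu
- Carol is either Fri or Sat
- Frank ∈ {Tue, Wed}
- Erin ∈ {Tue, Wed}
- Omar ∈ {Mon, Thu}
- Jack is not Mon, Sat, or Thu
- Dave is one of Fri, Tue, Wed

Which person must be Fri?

Dave

The 7 variables draw from only 7 values {Fri, Mon, Sat, Sun, Thu, Tue, Wed}, so each is used; only Carol can be Sat, hence Carol = Sat.
Among the 6 still-open variables, Sun fits only Jack (and all 6 values in {Fri, Mon, Sun, Thu, Tue, Wed} must be used), so Jack = Sun.
Erin and Frank between them cover only {Tue, Wed} — a naked pair. Remove those values from Dave.
So Fri goes to Dave.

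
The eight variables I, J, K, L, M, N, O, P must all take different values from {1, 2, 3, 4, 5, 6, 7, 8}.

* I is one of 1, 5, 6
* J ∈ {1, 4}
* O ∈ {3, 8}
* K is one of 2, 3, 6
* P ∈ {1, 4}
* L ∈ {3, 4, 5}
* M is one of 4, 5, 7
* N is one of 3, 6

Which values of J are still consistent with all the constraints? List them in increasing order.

1, 4

Among the 8 variables, 2 fits only K (and all 8 values in {1, 2, 3, 4, 5, 6, 7, 8} must be used), so K = 2.
The 7 still-open variables together cover exactly {1, 3, 4, 5, 6, 7, 8} — 7 values for 7 variables — and 7 appears only in M's list, so M = 7.
The 6 still-open variables together cover exactly {1, 3, 4, 5, 6, 8} — 6 values for 6 variables — and 8 appears only in O's list, so O = 8.
J and P share exactly the 2 values {1, 4}; by pigeonhole those values go to them, so strike 1, 4 from I, L.
No further eliminations apply; J can still be any of 1, 4.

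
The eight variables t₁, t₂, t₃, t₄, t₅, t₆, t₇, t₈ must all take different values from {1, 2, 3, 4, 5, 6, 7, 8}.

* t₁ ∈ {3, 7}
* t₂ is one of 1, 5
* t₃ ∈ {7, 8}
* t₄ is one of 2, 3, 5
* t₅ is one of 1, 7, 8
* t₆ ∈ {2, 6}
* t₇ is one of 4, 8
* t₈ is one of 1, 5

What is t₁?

3

The 8 variables together cover exactly {1, 2, 3, 4, 5, 6, 7, 8} — 8 values for 8 variables — and 4 appears only in t₇'s list, so t₇ = 4.
The 7 still-open variables together cover exactly {1, 2, 3, 5, 6, 7, 8} — 7 values for 7 variables — and 6 appears only in t₆'s list, so t₆ = 6.
The 6 still-open variables draw from only 6 values {1, 2, 3, 5, 7, 8}, so each is used; only t₄ can be 2, hence t₄ = 2.
The 5 still-open variables draw from only 5 values {1, 3, 5, 7, 8}, so each is used; only t₁ can be 3, hence t₁ = 3.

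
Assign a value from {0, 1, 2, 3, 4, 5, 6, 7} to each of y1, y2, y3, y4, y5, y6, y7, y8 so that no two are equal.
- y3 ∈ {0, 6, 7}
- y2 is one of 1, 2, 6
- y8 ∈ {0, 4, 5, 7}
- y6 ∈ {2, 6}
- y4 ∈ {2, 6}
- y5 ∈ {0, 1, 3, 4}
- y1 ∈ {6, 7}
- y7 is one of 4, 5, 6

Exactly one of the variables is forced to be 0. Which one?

The 8 variables together cover exactly {0, 1, 2, 3, 4, 5, 6, 7} — 8 values for 8 variables — and 3 appears only in y5's list, so y5 = 3.
Among the 7 still-open variables, 1 fits only y2 (and all 7 values in {0, 1, 2, 4, 5, 6, 7} must be used), so y2 = 1.
y4 and y6 share exactly the 2 values {2, 6}; by pigeonhole those values go to them, so strike 2, 6 from y1, y3, y7.
y1's domain is down to {7}, so y1 = 7. Strike 7 from y3, y8.
So 0 goes to y3.

y3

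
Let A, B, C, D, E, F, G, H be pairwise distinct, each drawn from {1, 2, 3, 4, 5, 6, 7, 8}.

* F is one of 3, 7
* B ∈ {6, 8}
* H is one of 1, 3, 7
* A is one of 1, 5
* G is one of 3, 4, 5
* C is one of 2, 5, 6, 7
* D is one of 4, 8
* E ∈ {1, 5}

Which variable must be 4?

G

The 8 variables draw from only 8 values {1, 2, 3, 4, 5, 6, 7, 8}, so each is used; only C can be 2, hence C = 2.
Among the 7 still-open variables, 6 fits only B (and all 7 values in {1, 3, 4, 5, 6, 7, 8} must be used), so B = 6.
Among the 6 still-open variables, 8 fits only D (and all 6 values in {1, 3, 4, 5, 7, 8} must be used), so D = 8.
Among the 5 still-open variables, 4 fits only G (and all 5 values in {1, 3, 4, 5, 7} must be used), so G = 4.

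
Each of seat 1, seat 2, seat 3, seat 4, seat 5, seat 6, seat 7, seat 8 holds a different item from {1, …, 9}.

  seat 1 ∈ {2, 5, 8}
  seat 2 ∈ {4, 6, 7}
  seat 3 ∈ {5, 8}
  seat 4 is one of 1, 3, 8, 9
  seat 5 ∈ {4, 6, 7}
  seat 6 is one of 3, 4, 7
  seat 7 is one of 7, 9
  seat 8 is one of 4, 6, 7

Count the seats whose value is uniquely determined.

seat 2, seat 5, seat 8 between them cover only {4, 6, 7} — a naked triple. Remove those values from seat 6, seat 7.
That leaves seat 6 = 3. Eliminate 3 elsewhere: seat 4.
seat 7 has just one choice, so seat 7 = 9. So seat 4 can't be 9.
Determined: seat 6=3, seat 7=9. The other seats each still have more than one consistent value. That makes 2.

2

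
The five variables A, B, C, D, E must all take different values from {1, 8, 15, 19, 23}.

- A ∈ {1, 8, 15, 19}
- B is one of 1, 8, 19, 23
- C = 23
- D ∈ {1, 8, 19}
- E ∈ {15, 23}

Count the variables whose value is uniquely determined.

C must be 23 (only option left). Eliminate 23 elsewhere: B, E.
That leaves E = 15. Remove 15 from A.
Determined: C=23, E=15. The other variables each still have more than one consistent value. That makes 2.

2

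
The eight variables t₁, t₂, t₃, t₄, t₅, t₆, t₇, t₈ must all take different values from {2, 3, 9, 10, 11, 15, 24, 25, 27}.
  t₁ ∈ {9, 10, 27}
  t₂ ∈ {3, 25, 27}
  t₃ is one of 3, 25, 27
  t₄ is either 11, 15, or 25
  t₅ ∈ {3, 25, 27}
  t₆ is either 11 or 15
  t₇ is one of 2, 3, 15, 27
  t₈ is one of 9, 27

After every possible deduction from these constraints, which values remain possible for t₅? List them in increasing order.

The 8 variables draw from only 8 values {2, 3, 9, 10, 11, 15, 25, 27}, so each is used; only t₇ can be 2, hence t₇ = 2.
The 7 still-open variables together cover exactly {3, 9, 10, 11, 15, 25, 27} — 7 values for 7 variables — and 10 appears only in t₁'s list, so t₁ = 10.
Among the 6 still-open variables, 9 fits only t₈ (and all 6 values in {3, 9, 11, 15, 25, 27} must be used), so t₈ = 9.
The 3 variables t₂, t₃, t₅ are confined to {3, 25, 27}, which locks those values in; drop them from t₄.
No further eliminations apply; t₅ can still be any of 3, 25, 27.

3, 25, 27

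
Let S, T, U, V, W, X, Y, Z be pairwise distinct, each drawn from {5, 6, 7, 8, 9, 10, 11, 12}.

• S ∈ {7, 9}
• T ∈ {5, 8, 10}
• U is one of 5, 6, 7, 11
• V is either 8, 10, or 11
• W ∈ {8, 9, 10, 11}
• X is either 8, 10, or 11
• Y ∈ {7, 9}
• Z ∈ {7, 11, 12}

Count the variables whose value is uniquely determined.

The 8 variables together cover exactly {5, 6, 7, 8, 9, 10, 11, 12} — 8 values for 8 variables — and 6 appears only in U's list, so U = 6.
The 7 still-open variables together cover exactly {5, 7, 8, 9, 10, 11, 12} — 7 values for 7 variables — and 5 appears only in T's list, so T = 5.
The 6 still-open variables draw from only 6 values {7, 8, 9, 10, 11, 12}, so each is used; only Z can be 12, hence Z = 12.
S and Y between them cover only {7, 9} — a naked pair. Remove those values from W.
Determined: T=5, U=6, Z=12. The other variables each still have more than one consistent value. That makes 3.

3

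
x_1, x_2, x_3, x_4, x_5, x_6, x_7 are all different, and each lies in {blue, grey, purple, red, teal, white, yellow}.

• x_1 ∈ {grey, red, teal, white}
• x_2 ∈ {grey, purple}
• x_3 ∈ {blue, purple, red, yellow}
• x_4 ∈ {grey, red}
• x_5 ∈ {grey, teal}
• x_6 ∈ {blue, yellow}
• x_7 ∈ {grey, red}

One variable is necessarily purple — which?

The 7 variables draw from only 7 values {blue, grey, purple, red, teal, white, yellow}, so each is used; only x_1 can be white, hence x_1 = white.
The 6 still-open variables together cover exactly {blue, grey, purple, red, teal, yellow} — 6 values for 6 variables — and teal appears only in x_5's list, so x_5 = teal.
x_4 and x_7 share exactly the 2 values {grey, red}; by pigeonhole those values go to them, so strike grey, red from x_2, x_3.
So purple goes to x_2.

x_2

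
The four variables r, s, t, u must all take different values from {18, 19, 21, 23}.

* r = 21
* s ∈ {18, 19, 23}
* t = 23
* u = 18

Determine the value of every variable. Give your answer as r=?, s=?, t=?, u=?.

r=21, s=19, t=23, u=18

r must be 21 (only option left).
t has just one choice, so t = 23. Remove 23 from s.
u has just one choice, so u = 18. Remove 18 from s.
s has just one choice, so s = 19.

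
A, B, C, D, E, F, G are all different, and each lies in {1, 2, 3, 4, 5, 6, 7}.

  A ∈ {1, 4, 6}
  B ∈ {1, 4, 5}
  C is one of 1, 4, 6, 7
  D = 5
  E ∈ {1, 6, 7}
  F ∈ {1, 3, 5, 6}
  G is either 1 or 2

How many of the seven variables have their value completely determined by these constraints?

3

D's domain is down to {5}, so D = 5. So B, F can't be 5.
The 6 still-open variables together cover exactly {1, 2, 3, 4, 6, 7} — 6 values for 6 variables — and 2 appears only in G's list, so G = 2.
The 5 still-open variables draw from only 5 values {1, 3, 4, 6, 7}, so each is used; only F can be 3, hence F = 3.
Determined: D=5, F=3, G=2. The other variables each still have more than one consistent value. That makes 3.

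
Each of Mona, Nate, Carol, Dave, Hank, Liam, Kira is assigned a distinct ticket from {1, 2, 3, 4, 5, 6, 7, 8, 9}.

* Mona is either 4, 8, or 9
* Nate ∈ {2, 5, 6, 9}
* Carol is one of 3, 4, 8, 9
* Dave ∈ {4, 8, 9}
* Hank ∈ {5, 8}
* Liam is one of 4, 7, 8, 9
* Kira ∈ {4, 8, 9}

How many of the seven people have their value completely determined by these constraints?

3

Mona, Dave, Kira between them cover only {4, 8, 9} — a naked triple. Remove those values from Nate, Carol, Hank, Liam.
That leaves Carol = 3.
Hank must be 5 (only option left). So Nate can't be 5.
Liam's domain is down to {7}, so Liam = 7.
Determined: Carol=3, Hank=5, Liam=7. The other people each still have more than one consistent value. That makes 3.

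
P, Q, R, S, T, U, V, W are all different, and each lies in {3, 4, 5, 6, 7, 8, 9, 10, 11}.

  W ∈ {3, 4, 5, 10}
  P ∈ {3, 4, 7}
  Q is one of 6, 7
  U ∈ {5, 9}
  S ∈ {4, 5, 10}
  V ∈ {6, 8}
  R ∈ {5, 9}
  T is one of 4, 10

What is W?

3

The 8 variables draw from only 8 values {3, 4, 5, 6, 7, 8, 9, 10}, so each is used; only V can be 8, hence V = 8.
The 7 still-open variables together cover exactly {3, 4, 5, 6, 7, 9, 10} — 7 values for 7 variables — and 6 appears only in Q's list, so Q = 6.
The 6 still-open variables draw from only 6 values {3, 4, 5, 7, 9, 10}, so each is used; only P can be 7, hence P = 7.
The 5 still-open variables together cover exactly {3, 4, 5, 9, 10} — 5 values for 5 variables — and 3 appears only in W's list, so W = 3.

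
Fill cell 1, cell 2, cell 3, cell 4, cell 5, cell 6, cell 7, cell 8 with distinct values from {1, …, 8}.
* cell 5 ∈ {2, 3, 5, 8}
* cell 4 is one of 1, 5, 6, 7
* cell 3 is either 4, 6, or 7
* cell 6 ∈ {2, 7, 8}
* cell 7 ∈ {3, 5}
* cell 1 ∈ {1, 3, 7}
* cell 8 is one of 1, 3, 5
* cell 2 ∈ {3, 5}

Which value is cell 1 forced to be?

The 8 variables draw from only 8 values {1, 2, 3, 4, 5, 6, 7, 8}, so each is used; only cell 3 can be 4, hence cell 3 = 4.
The 7 still-open variables together cover exactly {1, 2, 3, 5, 6, 7, 8} — 7 values for 7 variables — and 6 appears only in cell 4's list, so cell 4 = 6.
cell 2 and cell 7 between them cover only {3, 5} — a naked pair. Remove those values from cell 1, cell 5, cell 8.
cell 8 has just one choice, so cell 8 = 1. Remove 1 from cell 1.
So cell 1 = 7.

7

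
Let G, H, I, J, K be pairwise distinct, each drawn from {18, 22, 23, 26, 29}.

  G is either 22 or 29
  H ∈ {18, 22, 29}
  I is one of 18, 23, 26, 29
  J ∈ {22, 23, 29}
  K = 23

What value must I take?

26

K has just one choice, so K = 23. Remove 23 from I, J.
The 4 still-open variables together cover exactly {18, 22, 26, 29} — 4 values for 4 variables — and 26 appears only in I's list, so I = 26.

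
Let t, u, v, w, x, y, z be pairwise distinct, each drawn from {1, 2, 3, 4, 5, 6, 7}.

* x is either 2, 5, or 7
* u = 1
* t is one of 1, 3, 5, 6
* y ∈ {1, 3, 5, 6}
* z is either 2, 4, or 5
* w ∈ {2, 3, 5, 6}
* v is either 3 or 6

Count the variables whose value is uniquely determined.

4

u's domain is down to {1}, so u = 1. Strike 1 from t, y.
Among the 6 still-open variables, 4 fits only z (and all 6 values in {2, 3, 4, 5, 6, 7} must be used), so z = 4.
The 5 still-open variables draw from only 5 values {2, 3, 5, 6, 7}, so each is used; only x can be 7, hence x = 7.
Among the 4 still-open variables, 2 fits only w (and all 4 values in {2, 3, 5, 6} must be used), so w = 2.
Determined: u=1, w=2, x=7, z=4. The other variables each still have more than one consistent value. That makes 4.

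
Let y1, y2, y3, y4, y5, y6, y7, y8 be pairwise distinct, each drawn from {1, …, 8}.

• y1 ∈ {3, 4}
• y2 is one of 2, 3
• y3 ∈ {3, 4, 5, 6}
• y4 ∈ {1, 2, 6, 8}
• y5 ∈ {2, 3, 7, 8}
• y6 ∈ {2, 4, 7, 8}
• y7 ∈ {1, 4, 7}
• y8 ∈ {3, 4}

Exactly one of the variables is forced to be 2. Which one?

The 8 variables draw from only 8 values {1, 2, 3, 4, 5, 6, 7, 8}, so each is used; only y3 can be 5, hence y3 = 5.
Among the 7 still-open variables, 6 fits only y4 (and all 7 values in {1, 2, 3, 4, 6, 7, 8} must be used), so y4 = 6.
Among the 6 still-open variables, 1 fits only y7 (and all 6 values in {1, 2, 3, 4, 7, 8} must be used), so y7 = 1.
y1 and y8 between them cover only {3, 4} — a naked pair. Remove those values from y2, y5, y6.
So 2 goes to y2.

y2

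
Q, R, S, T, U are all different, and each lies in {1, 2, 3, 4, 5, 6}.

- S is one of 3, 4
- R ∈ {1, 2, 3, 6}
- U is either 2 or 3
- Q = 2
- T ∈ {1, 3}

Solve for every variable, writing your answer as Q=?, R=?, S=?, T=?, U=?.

Q's domain is down to {2}, so Q = 2. Strike 2 from R, U.
That leaves U = 3. Eliminate 3 elsewhere: R, S, T.
S must be 4 (only option left).
T has just one choice, so T = 1. So R can't be 1.
R has just one choice, so R = 6.

Q=2, R=6, S=4, T=1, U=3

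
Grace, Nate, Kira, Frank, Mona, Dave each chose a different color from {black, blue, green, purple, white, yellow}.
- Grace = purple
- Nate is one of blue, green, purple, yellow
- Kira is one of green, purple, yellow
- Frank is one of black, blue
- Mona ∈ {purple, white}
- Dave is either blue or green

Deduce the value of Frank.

Grace's domain is down to {purple}, so Grace = purple. Remove purple from Nate, Kira, Mona.
That leaves Mona = white.
The 4 still-open variables together cover exactly {black, blue, green, yellow} — 4 values for 4 variables — and black appears only in Frank's list, so Frank = black.

black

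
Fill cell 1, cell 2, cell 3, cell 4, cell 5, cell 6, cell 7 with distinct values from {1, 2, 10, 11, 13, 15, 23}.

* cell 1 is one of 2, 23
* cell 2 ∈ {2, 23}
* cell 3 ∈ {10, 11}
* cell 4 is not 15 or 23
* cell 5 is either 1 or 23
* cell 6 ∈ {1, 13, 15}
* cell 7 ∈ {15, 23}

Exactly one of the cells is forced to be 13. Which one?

cell 6

cell 1 and cell 2 share exactly the 2 values {2, 23}; by pigeonhole those values go to them, so strike 2, 23 from cell 4, cell 5, cell 7.
cell 5 must be 1 (only option left). Eliminate 1 elsewhere: cell 4, cell 6.
That leaves cell 7 = 15. So cell 6 can't be 15.
So 13 goes to cell 6.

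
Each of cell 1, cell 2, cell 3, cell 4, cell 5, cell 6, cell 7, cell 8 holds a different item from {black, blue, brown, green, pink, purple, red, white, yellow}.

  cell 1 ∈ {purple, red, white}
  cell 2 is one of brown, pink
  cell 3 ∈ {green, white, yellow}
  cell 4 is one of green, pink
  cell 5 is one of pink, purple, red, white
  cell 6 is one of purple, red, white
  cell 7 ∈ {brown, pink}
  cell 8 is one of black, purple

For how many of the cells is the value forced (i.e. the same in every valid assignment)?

3

The 8 variables together cover exactly {black, brown, green, pink, purple, red, white, yellow} — 8 values for 8 variables — and black appears only in cell 8's list, so cell 8 = black.
Among the 7 still-open variables, yellow fits only cell 3 (and all 7 values in {brown, green, pink, purple, red, white, yellow} must be used), so cell 3 = yellow.
The 6 still-open variables draw from only 6 values {brown, green, pink, purple, red, white}, so each is used; only cell 4 can be green, hence cell 4 = green.
cell 2 and cell 7 share exactly the 2 values {brown, pink}; by pigeonhole those values go to them, so strike brown, pink from cell 5.
Determined: cell 3=yellow, cell 4=green, cell 8=black. The other cells each still have more than one consistent value. That makes 3.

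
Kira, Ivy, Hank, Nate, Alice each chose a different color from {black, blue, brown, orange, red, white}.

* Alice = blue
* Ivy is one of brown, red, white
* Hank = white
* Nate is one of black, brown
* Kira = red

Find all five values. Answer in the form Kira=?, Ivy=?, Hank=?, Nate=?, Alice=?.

Kira must be red (only option left). Remove red from Ivy.
Hank's domain is down to {white}, so Hank = white. So Ivy can't be white.
That leaves Alice = blue.
Ivy's domain is down to {brown}, so Ivy = brown. Eliminate brown elsewhere: Nate.
Nate must be black (only option left).

Kira=red, Ivy=brown, Hank=white, Nate=black, Alice=blue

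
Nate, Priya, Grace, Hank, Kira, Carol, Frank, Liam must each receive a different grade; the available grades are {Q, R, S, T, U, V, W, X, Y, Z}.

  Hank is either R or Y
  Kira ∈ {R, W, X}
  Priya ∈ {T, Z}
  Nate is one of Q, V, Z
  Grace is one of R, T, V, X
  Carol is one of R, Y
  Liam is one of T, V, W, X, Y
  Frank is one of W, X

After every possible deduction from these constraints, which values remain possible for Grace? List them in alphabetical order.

Among the 8 variables, Q fits only Nate (and all 8 values in {Q, R, T, V, W, X, Y, Z} must be used), so Nate = Q.
The 7 still-open variables together cover exactly {R, T, V, W, X, Y, Z} — 7 values for 7 variables — and Z appears only in Priya's list, so Priya = Z.
The 2 variables Hank and Carol are confined to {R, Y}, which locks those values in; drop them from Grace, Kira, Liam.
The 2 variables Kira and Frank are confined to {W, X}, which locks those values in; drop them from Grace, Liam.
No further eliminations apply; Grace can still be any of T, V.

T, V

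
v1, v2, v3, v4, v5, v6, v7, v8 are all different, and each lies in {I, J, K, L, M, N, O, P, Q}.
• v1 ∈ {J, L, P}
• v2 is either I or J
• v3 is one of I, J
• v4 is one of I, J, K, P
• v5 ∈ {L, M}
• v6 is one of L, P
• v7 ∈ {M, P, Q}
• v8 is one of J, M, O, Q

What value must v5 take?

Among the 8 variables, K fits only v4 (and all 8 values in {I, J, K, L, M, O, P, Q} must be used), so v4 = K.
The 7 still-open variables draw from only 7 values {I, J, L, M, O, P, Q}, so each is used; only v8 can be O, hence v8 = O.
Among the 6 still-open variables, Q fits only v7 (and all 6 values in {I, J, L, M, P, Q} must be used), so v7 = Q.
The 5 still-open variables together cover exactly {I, J, L, M, P} — 5 values for 5 variables — and M appears only in v5's list, so v5 = M.

M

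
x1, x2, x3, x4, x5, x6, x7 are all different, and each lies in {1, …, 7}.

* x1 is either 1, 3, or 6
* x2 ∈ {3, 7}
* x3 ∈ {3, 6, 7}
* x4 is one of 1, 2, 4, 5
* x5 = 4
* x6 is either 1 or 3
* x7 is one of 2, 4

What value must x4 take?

x5 has just one choice, so x5 = 4. Strike 4 from x4, x7.
x7's domain is down to {2}, so x7 = 2. So x4 can't be 2.
Among the 5 still-open variables, 5 fits only x4 (and all 5 values in {1, 3, 5, 6, 7} must be used), so x4 = 5.

5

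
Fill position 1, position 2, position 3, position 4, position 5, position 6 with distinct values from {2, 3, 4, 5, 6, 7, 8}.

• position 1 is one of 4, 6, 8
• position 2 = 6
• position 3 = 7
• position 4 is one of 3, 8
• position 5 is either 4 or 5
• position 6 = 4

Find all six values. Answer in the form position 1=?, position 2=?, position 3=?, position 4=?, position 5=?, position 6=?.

position 1=8, position 2=6, position 3=7, position 4=3, position 5=5, position 6=4

position 2's domain is down to {6}, so position 2 = 6. Strike 6 from position 1.
position 3's domain is down to {7}, so position 3 = 7.
That leaves position 6 = 4. So position 1, position 5 can't be 4.
position 1's domain is down to {8}, so position 1 = 8. Remove 8 from position 4.
position 4 must be 3 (only option left).
position 5's domain is down to {5}, so position 5 = 5.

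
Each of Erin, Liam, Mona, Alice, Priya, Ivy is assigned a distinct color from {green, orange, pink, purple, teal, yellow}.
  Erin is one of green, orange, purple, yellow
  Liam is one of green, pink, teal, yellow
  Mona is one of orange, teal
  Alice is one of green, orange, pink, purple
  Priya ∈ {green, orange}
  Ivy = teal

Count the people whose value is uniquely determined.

Ivy's domain is down to {teal}, so Ivy = teal. So Liam, Mona can't be teal.
Mona must be orange (only option left). Eliminate orange elsewhere: Erin, Alice, Priya.
That leaves Priya = green. Remove green from Erin, Liam, Alice.
Determined: Mona=orange, Priya=green, Ivy=teal. The other people each still have more than one consistent value. That makes 3.

3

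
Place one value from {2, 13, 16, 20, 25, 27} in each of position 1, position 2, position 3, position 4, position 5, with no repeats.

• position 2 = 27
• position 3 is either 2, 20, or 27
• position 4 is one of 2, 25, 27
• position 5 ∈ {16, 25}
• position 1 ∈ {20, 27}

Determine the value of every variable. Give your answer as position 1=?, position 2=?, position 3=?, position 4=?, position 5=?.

position 2 must be 27 (only option left). So position 1, position 3, position 4 can't be 27.
position 1 has just one choice, so position 1 = 20. So position 3 can't be 20.
position 3 must be 2 (only option left). So position 4 can't be 2.
position 4 must be 25 (only option left). Strike 25 from position 5.
position 5 must be 16 (only option left).

position 1=20, position 2=27, position 3=2, position 4=25, position 5=16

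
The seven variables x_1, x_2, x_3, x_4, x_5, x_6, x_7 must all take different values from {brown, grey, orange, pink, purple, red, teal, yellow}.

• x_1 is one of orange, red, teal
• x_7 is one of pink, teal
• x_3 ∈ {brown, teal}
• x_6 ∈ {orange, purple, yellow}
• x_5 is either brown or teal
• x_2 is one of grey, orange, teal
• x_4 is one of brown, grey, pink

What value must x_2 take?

orange

The 2 variables x_3 and x_5 are confined to {brown, teal}, which locks those values in; drop them from x_1, x_2, x_4, x_7.
x_7 has just one choice, so x_7 = pink. Eliminate pink elsewhere: x_4.
x_4's domain is down to {grey}, so x_4 = grey. So x_2 can't be grey.
So x_2 = orange.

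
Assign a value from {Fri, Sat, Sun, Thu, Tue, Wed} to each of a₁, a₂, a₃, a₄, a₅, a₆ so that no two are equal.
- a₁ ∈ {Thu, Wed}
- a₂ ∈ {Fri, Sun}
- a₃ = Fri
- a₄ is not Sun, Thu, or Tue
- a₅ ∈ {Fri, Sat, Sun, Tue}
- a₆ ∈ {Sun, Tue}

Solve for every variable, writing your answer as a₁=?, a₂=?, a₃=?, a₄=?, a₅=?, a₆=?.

a₃ has just one choice, so a₃ = Fri. Strike Fri from a₂, a₄, a₅.
a₂'s domain is down to {Sun}, so a₂ = Sun. Eliminate Sun elsewhere: a₅, a₆.
a₆ has just one choice, so a₆ = Tue. Strike Tue from a₅.
a₅ has just one choice, so a₅ = Sat. Remove Sat from a₄.
a₄'s domain is down to {Wed}, so a₄ = Wed. Remove Wed from a₁.
a₁'s domain is down to {Thu}, so a₁ = Thu.

a₁=Thu, a₂=Sun, a₃=Fri, a₄=Wed, a₅=Sat, a₆=Tue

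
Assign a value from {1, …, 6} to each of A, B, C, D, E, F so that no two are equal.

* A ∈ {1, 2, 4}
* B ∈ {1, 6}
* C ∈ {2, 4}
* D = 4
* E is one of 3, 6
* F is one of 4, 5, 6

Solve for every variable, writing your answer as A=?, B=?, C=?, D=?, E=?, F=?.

D's domain is down to {4}, so D = 4. Remove 4 from A, C, F.
C must be 2 (only option left). Eliminate 2 elsewhere: A.
A has just one choice, so A = 1. Strike 1 from B.
B's domain is down to {6}, so B = 6. Eliminate 6 elsewhere: E, F.
E's domain is down to {3}, so E = 3.
That leaves F = 5.

A=1, B=6, C=2, D=4, E=3, F=5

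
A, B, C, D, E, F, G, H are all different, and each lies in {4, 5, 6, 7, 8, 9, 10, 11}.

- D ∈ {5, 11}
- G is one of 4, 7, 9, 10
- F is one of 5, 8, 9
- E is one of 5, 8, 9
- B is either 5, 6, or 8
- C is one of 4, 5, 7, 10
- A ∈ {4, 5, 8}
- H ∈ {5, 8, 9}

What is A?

The 8 variables together cover exactly {4, 5, 6, 7, 8, 9, 10, 11} — 8 values for 8 variables — and 6 appears only in B's list, so B = 6.
The 7 still-open variables together cover exactly {4, 5, 7, 8, 9, 10, 11} — 7 values for 7 variables — and 11 appears only in D's list, so D = 11.
E, F, H between them cover only {5, 8, 9} — a naked triple. Remove those values from A, C, G.
So A = 4.

4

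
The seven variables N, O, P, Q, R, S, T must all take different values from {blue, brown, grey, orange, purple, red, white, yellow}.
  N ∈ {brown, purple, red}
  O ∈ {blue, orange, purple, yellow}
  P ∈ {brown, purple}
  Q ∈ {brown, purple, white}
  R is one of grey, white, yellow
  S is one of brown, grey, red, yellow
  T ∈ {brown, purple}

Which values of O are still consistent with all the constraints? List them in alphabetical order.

P and T share exactly the 2 values {brown, purple}; by pigeonhole those values go to them, so strike brown, purple from N, O, Q, S.
That leaves N = red. Strike red from S.
Q has just one choice, so Q = white. So R can't be white.
R and S between them cover only {grey, yellow} — a naked pair. Remove those values from O.
No further eliminations apply; O can still be any of blue, orange.

blue, orange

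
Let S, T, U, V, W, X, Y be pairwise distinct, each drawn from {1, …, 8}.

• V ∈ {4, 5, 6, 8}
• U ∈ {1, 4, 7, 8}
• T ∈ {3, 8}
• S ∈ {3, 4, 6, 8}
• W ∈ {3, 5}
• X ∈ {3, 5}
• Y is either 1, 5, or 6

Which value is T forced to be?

8

Among the 7 variables, 7 fits only U (and all 7 values in {1, 3, 4, 5, 6, 7, 8} must be used), so U = 7.
The 6 still-open variables draw from only 6 values {1, 3, 4, 5, 6, 8}, so each is used; only Y can be 1, hence Y = 1.
W and X share exactly the 2 values {3, 5}; by pigeonhole those values go to them, so strike 3, 5 from S, T, V.
So T = 8.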